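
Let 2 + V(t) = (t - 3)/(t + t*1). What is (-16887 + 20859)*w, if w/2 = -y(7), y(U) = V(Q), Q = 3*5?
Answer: 63552/5 ≈ 12710.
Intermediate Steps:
Q = 15
V(t) = -2 + (-3 + t)/(2*t) (V(t) = -2 + (t - 3)/(t + t*1) = -2 + (-3 + t)/(t + t) = -2 + (-3 + t)/((2*t)) = -2 + (-3 + t)*(1/(2*t)) = -2 + (-3 + t)/(2*t))
y(U) = -8/5 (y(U) = (3/2)*(-1 - 1*15)/15 = (3/2)*(1/15)*(-1 - 15) = (3/2)*(1/15)*(-16) = -8/5)
w = 16/5 (w = 2*(-1*(-8/5)) = 2*(8/5) = 16/5 ≈ 3.2000)
(-16887 + 20859)*w = (-16887 + 20859)*(16/5) = 3972*(16/5) = 63552/5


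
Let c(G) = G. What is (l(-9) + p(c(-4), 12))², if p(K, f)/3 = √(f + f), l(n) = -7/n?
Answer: 17545/81 + 28*√6/3 ≈ 239.47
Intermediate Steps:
p(K, f) = 3*√2*√f (p(K, f) = 3*√(f + f) = 3*√(2*f) = 3*(√2*√f) = 3*√2*√f)
(l(-9) + p(c(-4), 12))² = (-7/(-9) + 3*√2*√12)² = (-7*(-⅑) + 3*√2*(2*√3))² = (7/9 + 6*√6)²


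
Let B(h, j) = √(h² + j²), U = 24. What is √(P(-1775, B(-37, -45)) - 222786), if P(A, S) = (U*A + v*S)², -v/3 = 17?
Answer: 12*√(12662257 + 30175*√3394) ≈ 45569.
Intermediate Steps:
v = -51 (v = -3*17 = -51)
P(A, S) = (-51*S + 24*A)² (P(A, S) = (24*A - 51*S)² = (-51*S + 24*A)²)
√(P(-1775, B(-37, -45)) - 222786) = √(9*(-17*√((-37)² + (-45)²) + 8*(-1775))² - 222786) = √(9*(-17*√(1369 + 2025) - 14200)² - 222786) = √(9*(-17*√3394 - 14200)² - 222786) = √(9*(-14200 - 17*√3394)² - 222786) = √(-222786 + 9*(-14200 - 17*√3394)²)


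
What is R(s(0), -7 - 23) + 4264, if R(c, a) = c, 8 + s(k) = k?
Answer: 4256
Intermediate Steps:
s(k) = -8 + k
R(s(0), -7 - 23) + 4264 = (-8 + 0) + 4264 = -8 + 4264 = 4256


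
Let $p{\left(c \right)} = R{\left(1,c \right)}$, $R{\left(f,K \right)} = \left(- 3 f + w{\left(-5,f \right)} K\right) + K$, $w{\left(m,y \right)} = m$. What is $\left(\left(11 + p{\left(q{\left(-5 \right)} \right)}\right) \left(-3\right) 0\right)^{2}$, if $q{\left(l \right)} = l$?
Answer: $0$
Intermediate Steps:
$R{\left(f,K \right)} = - 4 K - 3 f$ ($R{\left(f,K \right)} = \left(- 3 f - 5 K\right) + K = \left(- 5 K - 3 f\right) + K = - 4 K - 3 f$)
$p{\left(c \right)} = -3 - 4 c$ ($p{\left(c \right)} = - 4 c - 3 = -3 - 4 c$)
$\left(\left(11 + p{\left(q{\left(-5 \right)} \right)}\right) \left(-3\right) 0\right)^{2} = \left(\left(11 - -17\right) \left(-3\right) 0\right)^{2} = \left(\left(11 + \left(-3 + 20\right)\right) \left(-3\right) 0\right)^{2} = \left(\left(11 + 17\right) \left(-3\right) 0\right)^{2} = \left(28 \left(-3\right) 0\right)^{2} = \left(\left(-84\right) 0\right)^{2} = 0^{2} = 0$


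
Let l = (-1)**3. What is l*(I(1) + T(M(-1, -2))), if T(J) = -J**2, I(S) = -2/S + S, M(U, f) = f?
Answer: 5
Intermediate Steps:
I(S) = S - 2/S
l = -1
l*(I(1) + T(M(-1, -2))) = -((1 - 2/1) - 1*(-2)**2) = -((1 - 2*1) - 1*4) = -((1 - 2) - 4) = -(-1 - 4) = -1*(-5) = 5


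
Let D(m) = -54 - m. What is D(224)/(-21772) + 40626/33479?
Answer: 446908217/364452394 ≈ 1.2262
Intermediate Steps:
D(224)/(-21772) + 40626/33479 = (-54 - 1*224)/(-21772) + 40626/33479 = (-54 - 224)*(-1/21772) + 40626*(1/33479) = -278*(-1/21772) + 40626/33479 = 139/10886 + 40626/33479 = 446908217/364452394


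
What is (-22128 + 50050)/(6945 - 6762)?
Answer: 27922/183 ≈ 152.58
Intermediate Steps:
(-22128 + 50050)/(6945 - 6762) = 27922/183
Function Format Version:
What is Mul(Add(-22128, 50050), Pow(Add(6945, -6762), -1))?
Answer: Rational(27922, 183) ≈ 152.58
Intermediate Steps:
Mul(Add(-22128, 50050), Pow(Add(6945, -6762), -1)) = Mul(27922, Pow(183, -1)) = Mul(27922, Rational(1, 183)) = Rational(27922, 183)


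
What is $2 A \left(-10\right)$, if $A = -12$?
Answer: $240$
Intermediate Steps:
$2 A \left(-10\right) = 2 \left(-12\right) \left(-10\right) = \left(-24\right) \left(-10\right) = 240$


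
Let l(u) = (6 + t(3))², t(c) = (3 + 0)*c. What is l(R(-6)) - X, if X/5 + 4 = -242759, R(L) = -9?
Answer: 1214040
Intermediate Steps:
t(c) = 3*c
X = -1213815 (X = -20 + 5*(-242759) = -20 - 1213795 = -1213815)
l(u) = 225 (l(u) = (6 + 3*3)² = (6 + 9)² = 15² = 225)
l(R(-6)) - X = 225 - 1*(-1213815) = 225 + 1213815 = 1214040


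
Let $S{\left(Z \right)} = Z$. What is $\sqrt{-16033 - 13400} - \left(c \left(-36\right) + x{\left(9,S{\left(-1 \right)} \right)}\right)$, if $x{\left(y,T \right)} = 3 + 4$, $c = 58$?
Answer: $2081 + i \sqrt{29433} \approx 2081.0 + 171.56 i$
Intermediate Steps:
$x{\left(y,T \right)} = 7$
$\sqrt{-16033 - 13400} - \left(c \left(-36\right) + x{\left(9,S{\left(-1 \right)} \right)}\right) = \sqrt{-16033 - 13400} - \left(58 \left(-36\right) + 7\right) = \sqrt{-29433} - \left(-2088 + 7\right) = i \sqrt{29433} - -2081 = i \sqrt{29433} + 2081 = 2081 + i \sqrt{29433}$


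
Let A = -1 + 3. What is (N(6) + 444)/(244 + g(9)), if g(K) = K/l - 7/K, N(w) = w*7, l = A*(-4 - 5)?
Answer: 8748/4369 ≈ 2.0023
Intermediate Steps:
A = 2
l = -18 (l = 2*(-4 - 5) = 2*(-9) = -18)
N(w) = 7*w
g(K) = -7/K - K/18 (g(K) = K/(-18) - 7/K = K*(-1/18) - 7/K = -K/18 - 7/K = -7/K - K/18)
(N(6) + 444)/(244 + g(9)) = (7*6 + 444)/(244 + (-7/9 - 1/18*9)) = (42 + 444)/(244 + (-7*⅑ - ½)) = 486/(244 + (-7/9 - ½)) = 486/(244 - 23/18) = 486/(4369/18) = 486*(18/4369) = 8748/4369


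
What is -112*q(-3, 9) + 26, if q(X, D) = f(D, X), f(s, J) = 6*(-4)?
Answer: 2714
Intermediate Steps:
f(s, J) = -24
q(X, D) = -24
-112*q(-3, 9) + 26 = -112*(-24) + 26 = 2688 + 26 = 2714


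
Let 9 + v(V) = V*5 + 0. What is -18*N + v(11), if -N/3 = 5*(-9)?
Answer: -2384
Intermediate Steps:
N = 135 (N = -15*(-9) = -3*(-45) = 135)
v(V) = -9 + 5*V (v(V) = -9 + (V*5 + 0) = -9 + (5*V + 0) = -9 + 5*V)
-18*N + v(11) = -18*135 + (-9 + 5*11) = -2430 + (-9 + 55) = -2430 + 46 = -2384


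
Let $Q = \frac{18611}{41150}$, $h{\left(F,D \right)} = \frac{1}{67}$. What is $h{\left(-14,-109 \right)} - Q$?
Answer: $- \frac{1205787}{2757050} \approx -0.43735$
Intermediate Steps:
$h{\left(F,D \right)} = \frac{1}{67}$
$Q = \frac{18611}{41150}$ ($Q = 18611 \cdot \frac{1}{41150} = \frac{18611}{41150} \approx 0.45227$)
$h{\left(-14,-109 \right)} - Q = \frac{1}{67} - \frac{18611}{41150} = - \frac{1205787}{2757050}$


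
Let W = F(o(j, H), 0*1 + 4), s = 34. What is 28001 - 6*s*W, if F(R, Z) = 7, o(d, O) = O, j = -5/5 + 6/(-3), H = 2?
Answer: 26573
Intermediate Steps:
j = -3 (j = -5*⅕ + 6*(-⅓) = -1 - 2 = -3)
W = 7
28001 - 6*s*W = 28001 - 6*34*7 = 28001 - 204*7 = 28001 - 1*1428 = 28001 - 1428 = 26573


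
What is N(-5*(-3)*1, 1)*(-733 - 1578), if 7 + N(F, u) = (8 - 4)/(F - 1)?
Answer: 108617/7 ≈ 15517.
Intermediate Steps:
N(F, u) = -7 + 4/(-1 + F) (N(F, u) = -7 + (8 - 4)/(F - 1) = -7 + 4/(-1 + F))
N(-5*(-3)*1, 1)*(-733 - 1578) = ((11 - 7*(-5*(-3)))/(-1 - 5*(-3)*1))*(-733 - 1578) = ((11 - 105)/(-1 + 15*1))*(-2311) = ((11 - 7*15)/(-1 + 15))*(-2311) = ((11 - 105)/14)*(-2311) = ((1/14)*(-94))*(-2311) = -47/7*(-2311) = 108617/7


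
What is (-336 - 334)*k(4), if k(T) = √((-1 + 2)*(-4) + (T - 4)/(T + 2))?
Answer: -1340*I ≈ -1340.0*I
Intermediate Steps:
k(T) = √(-4 + (-4 + T)/(2 + T)) (k(T) = √(1*(-4) + (-4 + T)/(2 + T)) = √(-4 + (-4 + T)/(2 + T)))
(-336 - 334)*k(4) = (-336 - 334)*(√3*√((-4 - 1*4)/(2 + 4))) = -670*√3*√((-4 - 4)/6) = -670*√3*√((⅙)*(-8)) = -670*√3*√(-4/3) = -670*√3*2*I*√3/3 = -1340*I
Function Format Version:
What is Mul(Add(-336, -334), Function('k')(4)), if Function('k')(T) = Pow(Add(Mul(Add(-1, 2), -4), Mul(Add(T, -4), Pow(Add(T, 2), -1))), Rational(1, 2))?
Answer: Mul(-1340, I) ≈ Mul(-1340.0, I)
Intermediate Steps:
Function('k')(T) = Pow(Add(-4, Mul(Pow(Add(2, T), -1), Add(-4, T))), Rational(1, 2)) (Function('k')(T) = Pow(Add(Mul(1, -4), Mul(Add(-4, T), Pow(Add(2, T), -1))), Rational(1, 2)) = Pow(Add(-4, Mul(Pow(Add(2, T), -1), Add(-4, T))), Rational(1, 2)))
Mul(Add(-336, -334), Function('k')(4)) = Mul(Add(-336, -334), Mul(Pow(3, Rational(1, 2)), Pow(Mul(Pow(Add(2, 4), -1), Add(-4, Mul(-1, 4))), Rational(1, 2)))) = Mul(-670, Mul(Pow(3, Rational(1, 2)), Pow(Mul(Pow(6, -1), Add(-4, -4)), Rational(1, 2)))) = Mul(-670, Mul(Pow(3, Rational(1, 2)), Pow(Mul(Rational(1, 6), -8), Rational(1, 2)))) = Mul(-670, Mul(Pow(3, Rational(1, 2)), Pow(Rational(-4, 3), Rational(1, 2)))) = Mul(-670, Mul(Pow(3, Rational(1, 2)), Mul(Rational(2, 3), I, Pow(3, Rational(1, 2))))) = Mul(-670, Mul(2, I)) = Mul(-1340, I)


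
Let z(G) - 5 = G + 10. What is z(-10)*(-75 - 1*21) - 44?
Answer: -524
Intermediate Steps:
z(G) = 15 + G (z(G) = 5 + (G + 10) = 5 + (10 + G) = 15 + G)
z(-10)*(-75 - 1*21) - 44 = (15 - 10)*(-75 - 1*21) - 44 = 5*(-75 - 21) - 44 = 5*(-96) - 44 = -480 - 44 = -524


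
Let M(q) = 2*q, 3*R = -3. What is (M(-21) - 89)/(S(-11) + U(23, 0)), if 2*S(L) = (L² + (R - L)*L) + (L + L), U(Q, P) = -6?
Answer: 262/23 ≈ 11.391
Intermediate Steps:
R = -1 (R = (⅓)*(-3) = -1)
S(L) = L + L²/2 + L*(-1 - L)/2 (S(L) = ((L² + (-1 - L)*L) + (L + L))/2 = ((L² + L*(-1 - L)) + 2*L)/2 = (L² + 2*L + L*(-1 - L))/2 = L + L²/2 + L*(-1 - L)/2)
(M(-21) - 89)/(S(-11) + U(23, 0)) = (2*(-21) - 89)/((½)*(-11) - 6) = (-42 - 89)/(-11/2 - 6) = -131/(-23/2) = -131*(-2/23) = 262/23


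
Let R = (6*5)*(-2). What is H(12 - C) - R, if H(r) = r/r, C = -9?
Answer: 61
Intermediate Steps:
H(r) = 1
R = -60 (R = 30*(-2) = -60)
H(12 - C) - R = 1 - 1*(-60) = 1 + 60 = 61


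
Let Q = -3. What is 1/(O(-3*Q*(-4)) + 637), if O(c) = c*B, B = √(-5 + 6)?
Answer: 1/601 ≈ 0.0016639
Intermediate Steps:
B = 1 (B = √1 = 1)
O(c) = c (O(c) = c*1 = c)
1/(O(-3*Q*(-4)) + 637) = 1/(-3*(-3)*(-4) + 637) = 1/(9*(-4) + 637) = 1/(-36 + 637) = 1/601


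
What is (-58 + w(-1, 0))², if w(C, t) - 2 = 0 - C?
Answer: 3025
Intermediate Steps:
w(C, t) = 2 - C (w(C, t) = 2 + (0 - C) = 2 - C)
(-58 + w(-1, 0))² = (-58 + (2 - 1*(-1)))² = (-58 + (2 + 1))² = (-58 + 3)² = (-55)² = 3025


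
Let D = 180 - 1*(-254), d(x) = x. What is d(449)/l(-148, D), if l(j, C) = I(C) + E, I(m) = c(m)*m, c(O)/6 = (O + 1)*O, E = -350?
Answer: 449/491608810 ≈ 9.1333e-7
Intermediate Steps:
c(O) = 6*O*(1 + O) (c(O) = 6*((O + 1)*O) = 6*((1 + O)*O) = 6*(O*(1 + O)) = 6*O*(1 + O))
I(m) = 6*m²*(1 + m) (I(m) = (6*m*(1 + m))*m = 6*m²*(1 + m))
D = 434 (D = 180 + 254 = 434)
l(j, C) = -350 + 6*C²*(1 + C) (l(j, C) = 6*C²*(1 + C) - 350 = -350 + 6*C²*(1 + C))
d(449)/l(-148, D) = 449/(-350 + 6*434²*(1 + 434)) = 449/(-350 + 6*188356*435) = 449/(-350 + 491609160) = 449/491608810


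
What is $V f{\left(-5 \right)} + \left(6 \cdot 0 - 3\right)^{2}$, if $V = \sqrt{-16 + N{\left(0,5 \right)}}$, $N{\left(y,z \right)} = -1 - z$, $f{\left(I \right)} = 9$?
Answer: $9 + 9 i \sqrt{22} \approx 9.0 + 42.214 i$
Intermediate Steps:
$V = i \sqrt{22}$ ($V = \sqrt{-16 - 6} = \sqrt{-22} = i \sqrt{22} \approx 4.6904 i$)
$V f{\left(-5 \right)} + \left(6 \cdot 0 - 3\right)^{2} = i \sqrt{22} \cdot 9 + \left(6 \cdot 0 - 3\right)^{2} = 9 i \sqrt{22} + \left(0 - 3\right)^{2} = 9 i \sqrt{22} + \left(-3\right)^{2} = 9 i \sqrt{22} + 9 = 9 + 9 i \sqrt{22}$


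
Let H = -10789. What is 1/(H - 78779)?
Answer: -1/89568 ≈ -1.1165e-5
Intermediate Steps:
1/(H - 78779) = 1/(-10789 - 78779) = 1/(-89568) = -1/89568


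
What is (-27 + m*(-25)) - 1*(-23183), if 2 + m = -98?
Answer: 25656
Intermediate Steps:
m = -100 (m = -2 - 98 = -100)
(-27 + m*(-25)) - 1*(-23183) = (-27 - 100*(-25)) - 1*(-23183) = (-27 + 2500) + 23183 = 2473 + 23183 = 25656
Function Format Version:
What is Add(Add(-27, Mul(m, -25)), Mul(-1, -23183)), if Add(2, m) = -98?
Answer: 25656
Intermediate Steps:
m = -100 (m = Add(-2, -98) = -100)
Add(Add(-27, Mul(m, -25)), Mul(-1, -23183)) = Add(Add(-27, Mul(-100, -25)), Mul(-1, -23183)) = Add(Add(-27, 2500), 23183) = Add(2473, 23183) = 25656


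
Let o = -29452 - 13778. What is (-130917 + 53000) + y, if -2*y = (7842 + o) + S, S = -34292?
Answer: -43077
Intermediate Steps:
o = -43230
y = 34840 (y = -((7842 - 43230) - 34292)/2 = -(-35388 - 34292)/2 = -½*(-69680) = 34840)
(-130917 + 53000) + y = (-130917 + 53000) + 34840 = -77917 + 34840 = -43077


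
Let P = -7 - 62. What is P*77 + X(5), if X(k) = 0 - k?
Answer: -5318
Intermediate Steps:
X(k) = -k
P = -69
P*77 + X(5) = -69*77 - 1*5 = -5313 - 5 = -5318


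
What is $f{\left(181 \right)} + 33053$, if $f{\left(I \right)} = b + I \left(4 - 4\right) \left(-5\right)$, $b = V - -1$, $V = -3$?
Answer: $33051$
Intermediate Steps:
$b = -2$ ($b = -3 - -1 = -3 + 1 = -2$)
$f{\left(I \right)} = -2$ ($f{\left(I \right)} = -2 + I \left(4 - 4\right) \left(-5\right) = -2 + I 0 \left(-5\right) = -2 + 0 \left(-5\right) = -2 + 0 = -2$)
$f{\left(181 \right)} + 33053 = -2 + 33053 = 33051$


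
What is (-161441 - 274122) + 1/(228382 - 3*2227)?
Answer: -96564752662/221701 ≈ -4.3556e+5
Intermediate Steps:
(-161441 - 274122) + 1/(228382 - 3*2227) = -435563 + 1/(228382 - 6681) = -435563 + 1/221701 = -96564752662/221701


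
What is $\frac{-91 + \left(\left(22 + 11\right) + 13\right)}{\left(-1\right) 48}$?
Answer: $\frac{15}{16} \approx 0.9375$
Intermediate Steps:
$\frac{-91 + \left(\left(22 + 11\right) + 13\right)}{\left(-1\right) 48} = \frac{-91 + \left(33 + 13\right)}{-48} = \left(-91 + 46\right) \left(- \frac{1}{48}\right) = \left(-45\right) \left(- \frac{1}{48}\right) = \frac{15}{16}$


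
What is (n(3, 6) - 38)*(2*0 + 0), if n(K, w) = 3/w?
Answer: 0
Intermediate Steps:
(n(3, 6) - 38)*(2*0 + 0) = (3/6 - 38)*(2*0 + 0) = (3*(1/6) - 38)*(0 + 0) = (1/2 - 38)*0 = -75/2*0 = 0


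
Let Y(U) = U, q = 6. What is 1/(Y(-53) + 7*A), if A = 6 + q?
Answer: 1/31 ≈ 0.032258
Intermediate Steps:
A = 12 (A = 6 + 6 = 12)
1/(Y(-53) + 7*A) = 1/(-53 + 7*12) = 1/(-53 + 84) = 1/31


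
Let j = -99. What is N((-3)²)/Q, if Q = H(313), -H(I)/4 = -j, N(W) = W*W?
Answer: -9/44 ≈ -0.20455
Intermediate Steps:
N(W) = W²
H(I) = -396 (H(I) = -(-4)*(-99) = -4*99 = -396)
Q = -396
N((-3)²)/Q = ((-3)²)²/(-396) = 9²*(-1/396) = 81*(-1/396) = -9/44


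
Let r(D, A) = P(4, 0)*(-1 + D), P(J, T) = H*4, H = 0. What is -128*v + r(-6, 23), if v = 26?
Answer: -3328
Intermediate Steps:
P(J, T) = 0 (P(J, T) = 0*4 = 0)
r(D, A) = 0 (r(D, A) = 0*(-1 + D) = 0)
-128*v + r(-6, 23) = -128*26 + 0 = -3328 + 0 = -3328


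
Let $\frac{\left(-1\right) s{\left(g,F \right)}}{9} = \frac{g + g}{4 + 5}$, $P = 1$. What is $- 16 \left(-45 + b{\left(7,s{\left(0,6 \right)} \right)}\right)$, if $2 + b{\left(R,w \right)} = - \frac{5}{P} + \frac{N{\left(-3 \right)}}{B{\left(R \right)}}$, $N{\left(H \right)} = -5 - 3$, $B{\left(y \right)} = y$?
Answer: $\frac{5952}{7} \approx 850.29$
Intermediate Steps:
$N{\left(H \right)} = -8$
$s{\left(g,F \right)} = - 2 g$ ($s{\left(g,F \right)} = - 9 \frac{g + g}{4 + 5} = - 9 \frac{2 g}{9} = - 2 g$)
$b{\left(R,w \right)} = -7 - \frac{8}{R}$ ($b{\left(R,w \right)} = -2 - \left(5 + \frac{8}{R}\right) = -7 - \frac{8}{R}$)
$- 16 \left(-45 + b{\left(7,s{\left(0,6 \right)} \right)}\right) = - 16 \left(-45 - \left(7 + \frac{8}{7}\right)\right) = - 16 \left(-45 - \frac{57}{7}\right) = \left(-16\right) \left(- \frac{372}{7}\right) = \frac{5952}{7}$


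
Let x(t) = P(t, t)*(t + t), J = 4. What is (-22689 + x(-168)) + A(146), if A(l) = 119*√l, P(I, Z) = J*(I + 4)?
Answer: 197727 + 119*√146 ≈ 1.9917e+5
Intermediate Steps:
P(I, Z) = 16 + 4*I (P(I, Z) = 4*(I + 4) = 4*(4 + I) = 16 + 4*I)
x(t) = 2*t*(16 + 4*t) (x(t) = (16 + 4*t)*(t + t) = (16 + 4*t)*(2*t) = 2*t*(16 + 4*t))
(-22689 + x(-168)) + A(146) = (-22689 + 8*(-168)*(4 - 168)) + 119*√146 = (-22689 + 8*(-168)*(-164)) + 119*√146 = (-22689 + 220416) + 119*√146 = 197727 + 119*√146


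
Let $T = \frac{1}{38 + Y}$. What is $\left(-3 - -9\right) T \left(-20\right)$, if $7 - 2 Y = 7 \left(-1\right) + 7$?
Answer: $- \frac{240}{83} \approx -2.8916$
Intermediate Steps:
$Y = \frac{7}{2}$ ($Y = \frac{7}{2} - \frac{7 \left(-1\right) + 7}{2} = \frac{7}{2} - \frac{-7 + 7}{2} = \frac{7}{2} - 0 = \frac{7}{2} + 0 = \frac{7}{2} \approx 3.5$)
$T = \frac{2}{83}$ ($T = \frac{1}{38 + \frac{7}{2}} = \frac{1}{\frac{83}{2}} = \frac{2}{83} \approx 0.024096$)
$\left(-3 - -9\right) T \left(-20\right) = \left(-3 - -9\right) \frac{2}{83} \left(-20\right) = \left(-3 + 9\right) \frac{2}{83} \left(-20\right) = 6 \cdot \frac{2}{83} \left(-20\right) = \frac{12}{83} \left(-20\right) = - \frac{240}{83}$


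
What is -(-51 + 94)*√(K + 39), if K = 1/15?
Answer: -43*√8790/15 ≈ -268.76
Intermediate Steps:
K = 1/15 ≈ 0.066667
-(-51 + 94)*√(K + 39) = -(-51 + 94)*√(1/15 + 39) = -43*√(586/15) = -43*√8790/15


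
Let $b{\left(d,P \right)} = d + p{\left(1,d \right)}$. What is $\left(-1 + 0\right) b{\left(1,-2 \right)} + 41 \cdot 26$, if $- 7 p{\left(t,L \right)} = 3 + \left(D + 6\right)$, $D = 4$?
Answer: $\frac{7468}{7} \approx 1066.9$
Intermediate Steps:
$p{\left(t,L \right)} = - \frac{13}{7}$ ($p{\left(t,L \right)} = - \frac{3 + \left(4 + 6\right)}{7} = - \frac{3 + 10}{7} = \left(- \frac{1}{7}\right) 13 = - \frac{13}{7}$)
$b{\left(d,P \right)} = - \frac{13}{7} + d$ ($b{\left(d,P \right)} = d - \frac{13}{7} = - \frac{13}{7} + d$)
$\left(-1 + 0\right) b{\left(1,-2 \right)} + 41 \cdot 26 = \left(-1 + 0\right) \left(- \frac{13}{7} + 1\right) + 41 \cdot 26 = \left(-1\right) \left(- \frac{6}{7}\right) + 1066 = \frac{6}{7} + 1066 = \frac{7468}{7}$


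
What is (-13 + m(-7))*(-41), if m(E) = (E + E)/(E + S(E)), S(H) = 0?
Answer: 451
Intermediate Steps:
m(E) = 2 (m(E) = (E + E)/(E + 0) = (2*E)/E = 2)
(-13 + m(-7))*(-41) = (-13 + 2)*(-41) = -11*(-41) = 451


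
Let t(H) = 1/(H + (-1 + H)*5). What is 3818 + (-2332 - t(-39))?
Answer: 355155/239 ≈ 1486.0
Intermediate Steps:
t(H) = 1/(-5 + 6*H) (t(H) = 1/(H + (-5 + 5*H)) = 1/(-5 + 6*H))
3818 + (-2332 - t(-39)) = 3818 + (-2332 - 1/(-5 + 6*(-39))) = 3818 + (-2332 - 1/(-5 - 234)) = 3818 + (-2332 - 1/(-239)) = 3818 + (-2332 - 1*(-1/239)) = 3818 + (-2332 + 1/239) = 3818 - 557347/239 = 355155/239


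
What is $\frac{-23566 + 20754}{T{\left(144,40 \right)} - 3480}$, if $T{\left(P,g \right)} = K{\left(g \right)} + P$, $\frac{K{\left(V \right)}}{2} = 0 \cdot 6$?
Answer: $\frac{703}{834} \approx 0.84293$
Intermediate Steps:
$K{\left(V \right)} = 0$ ($K{\left(V \right)} = 2 \cdot 0 \cdot 6 = 2 \cdot 0 = 0$)
$T{\left(P,g \right)} = P$ ($T{\left(P,g \right)} = 0 + P = P$)
$\frac{-23566 + 20754}{T{\left(144,40 \right)} - 3480} = \frac{-23566 + 20754}{144 - 3480} = - \frac{2812}{-3336} = \left(-2812\right) \left(- \frac{1}{3336}\right) = \frac{703}{834}$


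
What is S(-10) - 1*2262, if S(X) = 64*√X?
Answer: -2262 + 64*I*√10 ≈ -2262.0 + 202.39*I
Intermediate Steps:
S(-10) - 1*2262 = 64*√(-10) - 1*2262 = 64*(I*√10) - 2262 = 64*I*√10 - 2262 = -2262 + 64*I*√10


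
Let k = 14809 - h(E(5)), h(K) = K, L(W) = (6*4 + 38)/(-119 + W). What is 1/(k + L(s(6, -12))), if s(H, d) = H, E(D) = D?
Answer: 113/1672790 ≈ 6.7552e-5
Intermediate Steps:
L(W) = 62/(-119 + W) (L(W) = (24 + 38)/(-119 + W) = 62/(-119 + W))
k = 14804 (k = 14809 - 1*5 = 14809 - 5 = 14804)
1/(k + L(s(6, -12))) = 1/(14804 + 62/(-119 + 6)) = 1/(14804 + 62/(-113)) = 1/(14804 + 62*(-1/113)) = 1/(14804 - 62/113) = 1/(1672790/113) = 113/1672790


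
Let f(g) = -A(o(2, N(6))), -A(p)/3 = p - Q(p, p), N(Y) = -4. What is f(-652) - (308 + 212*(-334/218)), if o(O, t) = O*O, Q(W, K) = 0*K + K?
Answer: 1832/109 ≈ 16.807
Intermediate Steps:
Q(W, K) = K (Q(W, K) = 0 + K = K)
o(O, t) = O**2
A(p) = 0 (A(p) = -3*(p - p) = -3*0 = 0)
f(g) = 0 (f(g) = -1*0 = 0)
f(-652) - (308 + 212*(-334/218)) = 0 - (308 + 212*(-334/218)) = 0 - (308 + 212*(-334*1/218)) = 0 - (308 + 212*(-167/109)) = 0 - (308 - 35404/109) = 0 - 1*(-1832/109) = 0 + 1832/109 = 1832/109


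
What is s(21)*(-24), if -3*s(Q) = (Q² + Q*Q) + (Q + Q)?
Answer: 7392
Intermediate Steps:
s(Q) = -2*Q/3 - 2*Q²/3 (s(Q) = -((Q² + Q*Q) + (Q + Q))/3 = -((Q² + Q²) + 2*Q)/3 = -(2*Q² + 2*Q)/3 = -(2*Q + 2*Q²)/3 = -2*Q/3 - 2*Q²/3)
s(21)*(-24) = -⅔*21*(1 + 21)*(-24) = -⅔*21*22*(-24) = -308*(-24) = 7392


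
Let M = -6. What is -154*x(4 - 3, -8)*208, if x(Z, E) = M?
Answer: 192192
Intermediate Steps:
x(Z, E) = -6
-154*x(4 - 3, -8)*208 = -154*(-6)*208 = 924*208 = 192192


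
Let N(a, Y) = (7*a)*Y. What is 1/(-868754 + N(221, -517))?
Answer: -1/1668553 ≈ -5.9932e-7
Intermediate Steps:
N(a, Y) = 7*Y*a
1/(-868754 + N(221, -517)) = 1/(-868754 + 7*(-517)*221) = 1/(-868754 - 799799) = 1/(-1668553) = -1/1668553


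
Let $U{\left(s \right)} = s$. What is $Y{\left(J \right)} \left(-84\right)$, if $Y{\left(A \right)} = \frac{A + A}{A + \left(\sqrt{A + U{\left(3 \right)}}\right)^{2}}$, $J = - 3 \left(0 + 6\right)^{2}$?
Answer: $- \frac{6048}{71} \approx -85.183$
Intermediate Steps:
$J = -108$ ($J = - 3 \cdot 6^{2} = \left(-3\right) 36 = -108$)
$Y{\left(A \right)} = \frac{2 A}{3 + 2 A}$ ($Y{\left(A \right)} = \frac{A + A}{A + \left(\sqrt{A + 3}\right)^{2}} = \frac{2 A}{A + \left(\sqrt{3 + A}\right)^{2}} = \frac{2 A}{A + \left(3 + A\right)} = \frac{2 A}{3 + 2 A}$)
$Y{\left(J \right)} \left(-84\right) = 2 \left(-108\right) \frac{1}{3 + 2 \left(-108\right)} \left(-84\right) = 2 \left(-108\right) \frac{1}{3 - 216} \left(-84\right) = 2 \left(-108\right) \frac{1}{-213} \left(-84\right) = 2 \left(-108\right) \left(- \frac{1}{213}\right) \left(-84\right) = \frac{72}{71} \left(-84\right) = - \frac{6048}{71}$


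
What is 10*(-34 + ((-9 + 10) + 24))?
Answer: -90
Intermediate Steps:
10*(-34 + ((-9 + 10) + 24)) = 10*(-34 + (1 + 24)) = 10*(-34 + 25) = 10*(-9) = -90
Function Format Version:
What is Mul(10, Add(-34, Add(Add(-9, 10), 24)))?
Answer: -90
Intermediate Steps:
Mul(10, Add(-34, Add(Add(-9, 10), 24))) = Mul(10, Add(-34, Add(1, 24))) = Mul(10, Add(-34, 25)) = Mul(10, -9) = -90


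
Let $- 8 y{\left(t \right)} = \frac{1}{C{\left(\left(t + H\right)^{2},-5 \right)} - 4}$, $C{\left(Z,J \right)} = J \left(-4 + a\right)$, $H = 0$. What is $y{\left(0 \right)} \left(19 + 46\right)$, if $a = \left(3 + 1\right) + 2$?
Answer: $\frac{65}{112} \approx 0.58036$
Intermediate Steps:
$a = 6$ ($a = 4 + 2 = 6$)
$C{\left(Z,J \right)} = 2 J$ ($C{\left(Z,J \right)} = J \left(-4 + 6\right) = J 2 = 2 J$)
$y{\left(t \right)} = \frac{1}{112}$ ($y{\left(t \right)} = - \frac{1}{8 \left(2 \left(-5\right) - 4\right)} = - \frac{1}{8 \left(-10 - 4\right)} = - \frac{1}{8 \left(-14\right)} = \left(- \frac{1}{8}\right) \left(- \frac{1}{14}\right) = \frac{1}{112}$)
$y{\left(0 \right)} \left(19 + 46\right) = \frac{19 + 46}{112} = \frac{1}{112} \cdot 65 = \frac{65}{112}$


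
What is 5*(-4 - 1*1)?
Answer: -25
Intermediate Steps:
5*(-4 - 1*1) = 5*(-4 - 1) = 5*(-5) = -25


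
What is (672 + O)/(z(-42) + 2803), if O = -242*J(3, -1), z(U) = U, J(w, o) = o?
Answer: 914/2761 ≈ 0.33104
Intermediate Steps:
O = 242 (O = -242*(-1) = 242)
(672 + O)/(z(-42) + 2803) = (672 + 242)/(-42 + 2803) = 914/2761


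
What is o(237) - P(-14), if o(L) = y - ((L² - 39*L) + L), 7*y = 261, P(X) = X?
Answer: -329782/7 ≈ -47112.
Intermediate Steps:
y = 261/7 (y = (⅐)*261 = 261/7 ≈ 37.286)
o(L) = 261/7 - L² + 38*L (o(L) = 261/7 - ((L² - 39*L) + L) = 261/7 - (L² - 38*L) = 261/7 + (-L² + 38*L) = 261/7 - L² + 38*L)
o(237) - P(-14) = (261/7 - 1*237² + 38*237) - 1*(-14) = (261/7 - 1*56169 + 9006) + 14 = (261/7 - 56169 + 9006) + 14 = -329880/7 + 14 = -329782/7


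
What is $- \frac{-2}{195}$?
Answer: $\frac{2}{195} \approx 0.010256$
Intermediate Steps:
$- \frac{-2}{195} = \left(-1\right) \left(- \frac{2}{195}\right) = \frac{2}{195}$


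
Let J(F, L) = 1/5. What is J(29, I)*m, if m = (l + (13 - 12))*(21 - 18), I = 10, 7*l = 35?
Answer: 18/5 ≈ 3.6000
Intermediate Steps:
l = 5 (l = (⅐)*35 = 5)
J(F, L) = ⅕ (J(F, L) = 1*(⅕) = ⅕)
m = 18 (m = (5 + (13 - 12))*(21 - 18) = (5 + 1)*3 = 6*3 = 18)
J(29, I)*m = (⅕)*18 = 18/5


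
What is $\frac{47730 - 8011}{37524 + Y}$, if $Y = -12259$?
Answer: $\frac{39719}{25265} \approx 1.5721$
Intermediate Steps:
$\frac{47730 - 8011}{37524 + Y} = \frac{47730 - 8011}{37524 - 12259} = \frac{39719}{25265}$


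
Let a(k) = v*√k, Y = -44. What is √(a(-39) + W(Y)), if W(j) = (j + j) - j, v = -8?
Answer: 2*√(-11 - 2*I*√39) ≈ 3.3596 - 7.4355*I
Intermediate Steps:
a(k) = -8*√k
W(j) = j (W(j) = 2*j - j = j)
√(a(-39) + W(Y)) = √(-8*I*√39 - 44) = √(-44 - 8*I*√39)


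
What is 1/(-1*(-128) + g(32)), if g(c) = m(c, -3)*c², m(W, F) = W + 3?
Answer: 1/35968 ≈ 2.7802e-5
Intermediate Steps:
m(W, F) = 3 + W
g(c) = c²*(3 + c) (g(c) = (3 + c)*c² = c²*(3 + c))
1/(-1*(-128) + g(32)) = 1/(-1*(-128) + 32²*(3 + 32)) = 1/(128 + 1024*35) = 1/(128 + 35840) = 1/35968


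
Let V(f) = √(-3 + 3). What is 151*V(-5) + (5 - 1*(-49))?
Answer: 54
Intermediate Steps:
V(f) = 0 (V(f) = √0 = 0)
151*V(-5) + (5 - 1*(-49)) = 151*0 + (5 - 1*(-49)) = 0 + (5 + 49) = 0 + 54 = 54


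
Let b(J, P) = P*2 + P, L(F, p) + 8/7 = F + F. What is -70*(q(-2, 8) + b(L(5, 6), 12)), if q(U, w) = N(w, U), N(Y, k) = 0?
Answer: -2520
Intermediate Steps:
q(U, w) = 0
L(F, p) = -8/7 + 2*F (L(F, p) = -8/7 + (F + F) = -8/7 + 2*F)
b(J, P) = 3*P (b(J, P) = 2*P + P = 3*P)
-70*(q(-2, 8) + b(L(5, 6), 12)) = -70*(0 + 3*12) = -70*(0 + 36) = -70*36 = -2520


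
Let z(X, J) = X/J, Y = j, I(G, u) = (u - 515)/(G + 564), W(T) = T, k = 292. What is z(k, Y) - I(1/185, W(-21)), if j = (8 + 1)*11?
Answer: 40284412/10329759 ≈ 3.8998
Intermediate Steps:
I(G, u) = (-515 + u)/(564 + G)
j = 99 (j = 9*11 = 99)
Y = 99
z(k, Y) - I(1/185, W(-21)) = 292/99 - (-515 - 21)/(564 + 1/185) = 292*(1/99) - (-536)/(564 + 1/185) = 292/99 - (-536)/104341/185 = 292/99 - 185*(-536)/104341 = 292/99 - 1*(-99160/104341) = 292/99 + 99160/104341 = 40284412/10329759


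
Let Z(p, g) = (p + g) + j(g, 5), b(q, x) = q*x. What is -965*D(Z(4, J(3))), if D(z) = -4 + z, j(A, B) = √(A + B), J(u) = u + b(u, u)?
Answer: -11580 - 965*√17 ≈ -15559.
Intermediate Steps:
J(u) = u + u² (J(u) = u + u*u = u + u²)
Z(p, g) = g + p + √(5 + g) (Z(p, g) = (p + g) + √(g + 5) = (g + p) + √(5 + g) = g + p + √(5 + g))
-965*D(Z(4, J(3))) = -965*(-4 + (3*(1 + 3) + 4 + √(5 + 3*(1 + 3)))) = -965*(-4 + (3*4 + 4 + √(5 + 3*4))) = -965*(-4 + (12 + 4 + √(5 + 12))) = -965*(-4 + (12 + 4 + √17)) = -965*(-4 + (16 + √17)) = -965*(12 + √17) = -11580 - 965*√17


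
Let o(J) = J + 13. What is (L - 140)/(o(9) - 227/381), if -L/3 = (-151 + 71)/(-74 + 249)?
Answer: -1848612/285425 ≈ -6.4767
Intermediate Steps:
o(J) = 13 + J
L = 48/35 (L = -3*(-151 + 71)/(-74 + 249) = -(-240)/175 = -3*(-16/35) = 48/35 ≈ 1.3714)
(L - 140)/(o(9) - 227/381) = (48/35 - 140)/((13 + 9) - 227/381) = -4852/35/(22 - 227*1/381) = -4852/35/(22 - 227/381) = -4852/35/(8155/381) = (381/8155)*(-4852/35) = -1848612/285425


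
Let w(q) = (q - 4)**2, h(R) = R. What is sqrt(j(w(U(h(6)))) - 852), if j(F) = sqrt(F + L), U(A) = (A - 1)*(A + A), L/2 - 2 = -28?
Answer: sqrt(-852 + 2*sqrt(771)) ≈ 28.222*I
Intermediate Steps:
L = -52 (L = 4 + 2*(-28) = 4 - 56 = -52)
U(A) = 2*A*(-1 + A) (U(A) = (-1 + A)*(2*A) = 2*A*(-1 + A))
w(q) = (-4 + q)**2
j(F) = sqrt(-52 + F) (j(F) = sqrt(F - 52) = sqrt(-52 + F))
sqrt(j(w(U(h(6)))) - 852) = sqrt(sqrt(-52 + (-4 + 2*6*(-1 + 6))**2) - 852) = sqrt(sqrt(-52 + (-4 + 2*6*5)**2) - 852) = sqrt(sqrt(-52 + (-4 + 60)**2) - 852) = sqrt(sqrt(-52 + 56**2) - 852) = sqrt(sqrt(-52 + 3136) - 852) = sqrt(sqrt(3084) - 852) = sqrt(2*sqrt(771) - 852) = sqrt(-852 + 2*sqrt(771))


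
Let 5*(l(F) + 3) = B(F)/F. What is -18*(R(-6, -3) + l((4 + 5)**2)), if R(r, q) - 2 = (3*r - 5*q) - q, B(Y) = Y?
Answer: 72/5 ≈ 14.400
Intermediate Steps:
R(r, q) = 2 - 6*q + 3*r (R(r, q) = 2 + ((3*r - 5*q) - q) = 2 + ((-5*q + 3*r) - q) = 2 + (-6*q + 3*r) = 2 - 6*q + 3*r)
l(F) = -14/5 (l(F) = -3 + (F/F)/5 = -3 + (1/5)*1 = -3 + 1/5 = -14/5)
-18*(R(-6, -3) + l((4 + 5)**2)) = -18*((2 - 6*(-3) + 3*(-6)) - 14/5) = -18*((2 + 18 - 18) - 14/5) = -18*(2 - 14/5) = -18*(-4/5) = 72/5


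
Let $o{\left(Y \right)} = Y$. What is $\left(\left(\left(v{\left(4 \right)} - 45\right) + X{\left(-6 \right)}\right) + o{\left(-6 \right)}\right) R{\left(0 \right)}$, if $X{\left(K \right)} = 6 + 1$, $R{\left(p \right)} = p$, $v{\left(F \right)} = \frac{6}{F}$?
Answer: $0$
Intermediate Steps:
$X{\left(K \right)} = 7$
$\left(\left(\left(v{\left(4 \right)} - 45\right) + X{\left(-6 \right)}\right) + o{\left(-6 \right)}\right) R{\left(0 \right)} = \left(\left(\left(\frac{6}{4} - 45\right) + 7\right) - 6\right) 0 = \left(\left(\left(6 \cdot \frac{1}{4} - 45\right) + 7\right) - 6\right) 0 = \left(\left(\left(\frac{3}{2} - 45\right) + 7\right) - 6\right) 0 = \left(\left(- \frac{87}{2} + 7\right) - 6\right) 0 = \left(- \frac{73}{2} - 6\right) 0 = \left(- \frac{85}{2}\right) 0 = 0$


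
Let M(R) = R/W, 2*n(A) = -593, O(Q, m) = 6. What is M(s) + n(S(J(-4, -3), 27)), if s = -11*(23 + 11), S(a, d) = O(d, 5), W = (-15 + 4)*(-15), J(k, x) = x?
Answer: -8963/30 ≈ -298.77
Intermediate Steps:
W = 165 (W = -11*(-15) = 165)
S(a, d) = 6
s = -374 (s = -11*34 = -374)
n(A) = -593/2 (n(A) = (½)*(-593) = -593/2)
M(R) = R/165
M(s) + n(S(J(-4, -3), 27)) = (1/165)*(-374) - 593/2 = -34/15 - 593/2 = -8963/30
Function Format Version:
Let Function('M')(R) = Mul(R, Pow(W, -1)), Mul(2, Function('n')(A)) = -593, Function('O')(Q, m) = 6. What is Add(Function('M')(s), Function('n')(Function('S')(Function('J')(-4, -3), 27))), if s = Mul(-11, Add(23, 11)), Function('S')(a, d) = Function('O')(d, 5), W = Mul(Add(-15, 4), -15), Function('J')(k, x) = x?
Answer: Rational(-8963, 30) ≈ -298.77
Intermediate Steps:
W = 165 (W = Mul(-11, -15) = 165)
Function('S')(a, d) = 6
s = -374 (s = Mul(-11, 34) = -374)
Function('n')(A) = Rational(-593, 2) (Function('n')(A) = Mul(Rational(1, 2), -593) = Rational(-593, 2))
Function('M')(R) = Mul(Rational(1, 165), R) (Function('M')(R) = Mul(R, Pow(165, -1)) = Mul(R, Rational(1, 165)) = Mul(Rational(1, 165), R))
Add(Function('M')(s), Function('n')(Function('S')(Function('J')(-4, -3), 27))) = Add(Mul(Rational(1, 165), -374), Rational(-593, 2)) = Add(Rational(-34, 15), Rational(-593, 2)) = Rational(-8963, 30)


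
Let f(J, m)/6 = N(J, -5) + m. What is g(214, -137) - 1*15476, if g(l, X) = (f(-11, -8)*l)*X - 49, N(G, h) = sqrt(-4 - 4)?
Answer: 1391739 - 351816*I*sqrt(2) ≈ 1.3917e+6 - 4.9754e+5*I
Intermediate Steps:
N(G, h) = 2*I*sqrt(2) (N(G, h) = sqrt(-8) = 2*I*sqrt(2))
f(J, m) = 6*m + 12*I*sqrt(2) (f(J, m) = 6*(2*I*sqrt(2) + m) = 6*(m + 2*I*sqrt(2)) = 6*m + 12*I*sqrt(2))
g(l, X) = -49 + X*l*(-48 + 12*I*sqrt(2)) (g(l, X) = ((6*(-8) + 12*I*sqrt(2))*l)*X - 49 = ((-48 + 12*I*sqrt(2))*l)*X - 49 = (l*(-48 + 12*I*sqrt(2)))*X - 49 = X*l*(-48 + 12*I*sqrt(2)) - 49 = -49 + X*l*(-48 + 12*I*sqrt(2)))
g(214, -137) - 1*15476 = (-49 - 12*(-137)*214*(4 - I*sqrt(2))) - 1*15476 = (-49 + (1407264 - 351816*I*sqrt(2))) - 15476 = (1407215 - 351816*I*sqrt(2)) - 15476 = 1391739 - 351816*I*sqrt(2)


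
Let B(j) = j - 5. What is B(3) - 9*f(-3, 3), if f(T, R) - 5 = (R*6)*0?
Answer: -47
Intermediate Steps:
f(T, R) = 5 (f(T, R) = 5 + (R*6)*0 = 5 + (6*R)*0 = 5 + 0 = 5)
B(j) = -5 + j
B(3) - 9*f(-3, 3) = (-5 + 3) - 9*5 = -2 - 45 = -47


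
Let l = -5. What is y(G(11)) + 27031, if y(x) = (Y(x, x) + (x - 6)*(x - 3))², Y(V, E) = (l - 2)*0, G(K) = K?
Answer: 28631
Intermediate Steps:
Y(V, E) = 0 (Y(V, E) = (-5 - 2)*0 = -7*0 = 0)
y(x) = (-6 + x)²*(-3 + x)² (y(x) = (0 + (x - 6)*(x - 3))² = (0 + (-6 + x)*(-3 + x))² = ((-6 + x)*(-3 + x))² = (-6 + x)²*(-3 + x)²)
y(G(11)) + 27031 = (18 + 11² - 9*11)² + 27031 = (18 + 121 - 99)² + 27031 = 40² + 27031 = 1600 + 27031 = 28631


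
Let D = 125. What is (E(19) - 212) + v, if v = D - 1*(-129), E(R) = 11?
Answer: 53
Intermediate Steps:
v = 254 (v = 125 - 1*(-129) = 125 + 129 = 254)
(E(19) - 212) + v = (11 - 212) + 254 = -201 + 254 = 53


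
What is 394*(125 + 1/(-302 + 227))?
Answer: 3693356/75 ≈ 49245.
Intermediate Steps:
394*(125 + 1/(-302 + 227)) = 394*(125 + 1/(-75)) = 394*(125 - 1/75) = 394*(9374/75) = 3693356/75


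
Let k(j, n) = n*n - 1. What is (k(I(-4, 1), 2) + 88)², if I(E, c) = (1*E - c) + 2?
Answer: 8281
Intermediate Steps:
I(E, c) = 2 + E - c (I(E, c) = (E - c) + 2 = 2 + E - c)
k(j, n) = -1 + n² (k(j, n) = n² - 1 = -1 + n²)
(k(I(-4, 1), 2) + 88)² = ((-1 + 2²) + 88)² = ((-1 + 4) + 88)² = (3 + 88)² = 91² = 8281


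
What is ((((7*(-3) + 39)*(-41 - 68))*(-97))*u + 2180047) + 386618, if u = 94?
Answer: 20456181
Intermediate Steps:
((((7*(-3) + 39)*(-41 - 68))*(-97))*u + 2180047) + 386618 = ((((7*(-3) + 39)*(-41 - 68))*(-97))*94 + 2180047) + 386618 = ((((-21 + 39)*(-109))*(-97))*94 + 2180047) + 386618 = (((18*(-109))*(-97))*94 + 2180047) + 386618 = (-1962*(-97)*94 + 2180047) + 386618 = (190314*94 + 2180047) + 386618 = (17889516 + 2180047) + 386618 = 20069563 + 386618 = 20456181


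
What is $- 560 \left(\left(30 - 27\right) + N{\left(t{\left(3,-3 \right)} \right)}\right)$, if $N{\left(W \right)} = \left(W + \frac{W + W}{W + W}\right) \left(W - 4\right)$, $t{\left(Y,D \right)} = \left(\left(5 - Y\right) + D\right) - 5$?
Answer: $-29680$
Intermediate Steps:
$t{\left(Y,D \right)} = D - Y$ ($t{\left(Y,D \right)} = \left(5 + D - Y\right) - 5 = D - Y$)
$N{\left(W \right)} = \left(1 + W\right) \left(-4 + W\right)$ ($N{\left(W \right)} = \left(W + \frac{2 W}{2 W}\right) \left(-4 + W\right) = \left(W + 2 W \frac{1}{2 W}\right) \left(-4 + W\right) = \left(W + 1\right) \left(-4 + W\right) = \left(1 + W\right) \left(-4 + W\right)$)
$- 560 \left(\left(30 - 27\right) + N{\left(t{\left(3,-3 \right)} \right)}\right) = - 560 \left(\left(30 - 27\right) - \left(4 - \left(-3 - 3\right)^{2} + 3 \left(-3 - 3\right)\right)\right) = - 560 \left(3 - \left(-14 - 36\right)\right) = - 560 \left(3 + \left(-4 + 36 + 18\right)\right) = - 560 \left(3 + 50\right) = \left(-560\right) 53 = -29680$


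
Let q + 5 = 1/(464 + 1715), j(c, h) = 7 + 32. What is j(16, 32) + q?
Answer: 74087/2179 ≈ 34.000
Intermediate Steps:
j(c, h) = 39
q = -10894/2179 (q = -5 + 1/(464 + 1715) = -5 + 1/2179 = -10894/2179 ≈ -4.9995)
j(16, 32) + q = 39 - 10894/2179 = 74087/2179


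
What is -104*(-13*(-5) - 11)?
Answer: -5616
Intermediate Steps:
-104*(-13*(-5) - 11) = -104*(65 - 11) = -104*54 = -5616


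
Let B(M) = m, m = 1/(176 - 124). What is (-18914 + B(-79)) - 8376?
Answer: -1419079/52 ≈ -27290.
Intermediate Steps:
m = 1/52 ≈ 0.019231
B(M) = 1/52
(-18914 + B(-79)) - 8376 = (-18914 + 1/52) - 8376 = -983527/52 - 8376 = -1419079/52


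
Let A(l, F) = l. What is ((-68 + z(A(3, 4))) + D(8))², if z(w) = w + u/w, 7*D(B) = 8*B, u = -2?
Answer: 1408969/441 ≈ 3194.9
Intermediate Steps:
D(B) = 8*B/7 (D(B) = (8*B)/7 = 8*B/7)
z(w) = w - 2/w
((-68 + z(A(3, 4))) + D(8))² = ((-68 + (3 - 2/3)) + (8/7)*8)² = ((-68 + (3 - 2*⅓)) + 64/7)² = ((-68 + (3 - ⅔)) + 64/7)² = ((-68 + 7/3) + 64/7)² = (-197/3 + 64/7)² = (-1187/21)² = 1408969/441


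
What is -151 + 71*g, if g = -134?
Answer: -9665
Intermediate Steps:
-151 + 71*g = -151 + 71*(-134) = -151 - 9514 = -9665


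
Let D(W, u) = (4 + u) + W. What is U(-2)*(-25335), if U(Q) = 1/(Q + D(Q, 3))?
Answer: -8445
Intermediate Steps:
D(W, u) = 4 + W + u
U(Q) = 1/(7 + 2*Q) (U(Q) = 1/(Q + (4 + Q + 3)) = 1/(Q + (7 + Q)) = 1/(7 + 2*Q))
U(-2)*(-25335) = -25335/(7 + 2*(-2)) = -25335/(7 - 4) = -25335/3 = (⅓)*(-25335) = -8445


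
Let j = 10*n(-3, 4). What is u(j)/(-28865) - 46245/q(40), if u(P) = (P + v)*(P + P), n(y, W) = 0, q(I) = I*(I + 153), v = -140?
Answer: -9249/1544 ≈ -5.9903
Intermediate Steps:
q(I) = I*(153 + I)
j = 0 (j = 10*0 = 0)
u(P) = 2*P*(-140 + P) (u(P) = (P - 140)*(P + P) = (-140 + P)*(2*P) = 2*P*(-140 + P))
u(j)/(-28865) - 46245/q(40) = (2*0*(-140 + 0))/(-28865) - 46245*1/(40*(153 + 40)) = (2*0*(-140))*(-1/28865) - 46245/(40*193) = 0*(-1/28865) - 46245/7720 = 0 - 46245*1/7720 = 0 - 9249/1544 = -9249/1544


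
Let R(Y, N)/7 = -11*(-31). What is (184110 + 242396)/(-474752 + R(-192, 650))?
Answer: -426506/472365 ≈ -0.90292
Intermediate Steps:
R(Y, N) = 2387 (R(Y, N) = 7*(-11*(-31)) = 7*341 = 2387)
(184110 + 242396)/(-474752 + R(-192, 650)) = (184110 + 242396)/(-474752 + 2387) = 426506/(-472365) = 426506*(-1/472365) = -426506/472365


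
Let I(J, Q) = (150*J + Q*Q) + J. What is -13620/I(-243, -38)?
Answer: 13620/35249 ≈ 0.38639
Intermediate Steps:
I(J, Q) = Q² + 151*J (I(J, Q) = (150*J + Q²) + J = (Q² + 150*J) + J = Q² + 151*J)
-13620/I(-243, -38) = -13620/((-38)² + 151*(-243)) = -13620/(1444 - 36693) = -13620/(-35249) = -13620*(-1/35249) = 13620/35249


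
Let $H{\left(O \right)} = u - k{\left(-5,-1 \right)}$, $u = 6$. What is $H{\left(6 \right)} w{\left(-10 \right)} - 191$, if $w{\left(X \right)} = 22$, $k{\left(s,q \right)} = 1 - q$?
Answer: $-103$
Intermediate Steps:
$H{\left(O \right)} = 4$ ($H{\left(O \right)} = 6 - \left(1 - -1\right) = 6 - \left(1 + 1\right) = 6 - 2 = 4$)
$H{\left(6 \right)} w{\left(-10 \right)} - 191 = 4 \cdot 22 - 191 = 88 - 191 = -103$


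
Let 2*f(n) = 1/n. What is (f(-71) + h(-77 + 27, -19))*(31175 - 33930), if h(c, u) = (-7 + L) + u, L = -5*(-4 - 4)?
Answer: -5474185/142 ≈ -38551.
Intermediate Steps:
f(n) = 1/(2*n)
L = 40 (L = -5*(-8) = 40)
h(c, u) = 33 + u (h(c, u) = (-7 + 40) + u = 33 + u)
(f(-71) + h(-77 + 27, -19))*(31175 - 33930) = ((1/2)/(-71) + (33 - 19))*(31175 - 33930) = ((1/2)*(-1/71) + 14)*(-2755) = (-1/142 + 14)*(-2755) = (1987/142)*(-2755) = -5474185/142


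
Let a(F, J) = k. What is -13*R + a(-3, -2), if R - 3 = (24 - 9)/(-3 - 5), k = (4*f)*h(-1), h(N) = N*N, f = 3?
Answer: -21/8 ≈ -2.6250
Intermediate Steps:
h(N) = N²
k = 12 (k = (4*3)*(-1)² = 12*1 = 12)
R = 9/8 (R = 3 + (24 - 9)/(-3 - 5) = 3 + 15/(-8) = 3 + 15*(-⅛) = 3 - 15/8 = 9/8 ≈ 1.1250)
a(F, J) = 12
-13*R + a(-3, -2) = -13*9/8 + 12 = -117/8 + 12 = -21/8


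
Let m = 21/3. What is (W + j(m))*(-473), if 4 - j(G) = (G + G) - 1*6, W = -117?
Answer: 57233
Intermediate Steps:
m = 7 (m = 21*(1/3) = 7)
j(G) = 10 - 2*G (j(G) = 4 - ((G + G) - 1*6) = 4 - (2*G - 6) = 4 - (-6 + 2*G) = 4 + (6 - 2*G) = 10 - 2*G)
(W + j(m))*(-473) = (-117 + (10 - 2*7))*(-473) = (-117 + (10 - 14))*(-473) = (-117 - 4)*(-473) = -121*(-473) = 57233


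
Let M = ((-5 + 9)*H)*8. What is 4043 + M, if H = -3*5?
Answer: 3563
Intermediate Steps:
H = -15
M = -480 (M = ((-5 + 9)*(-15))*8 = (4*(-15))*8 = -60*8 = -480)
4043 + M = 4043 - 480 = 3563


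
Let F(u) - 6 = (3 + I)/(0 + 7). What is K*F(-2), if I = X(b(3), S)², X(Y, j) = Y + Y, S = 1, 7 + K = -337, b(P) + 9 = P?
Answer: -9288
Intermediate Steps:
b(P) = -9 + P
K = -344 (K = -7 - 337 = -344)
X(Y, j) = 2*Y
I = 144 (I = (2*(-9 + 3))² = (2*(-6))² = (-12)² = 144)
F(u) = 27 (F(u) = 6 + (3 + 144)/(0 + 7) = 6 + 147/7 = 6 + 147*(⅐) = 6 + 21 = 27)
K*F(-2) = -344*27 = -9288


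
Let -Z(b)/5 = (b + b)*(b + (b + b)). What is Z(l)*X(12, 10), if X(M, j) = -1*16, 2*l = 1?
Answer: 120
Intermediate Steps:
l = ½ (l = (½)*1 = ½ ≈ 0.50000)
X(M, j) = -16
Z(b) = -30*b² (Z(b) = -5*(b + b)*(b + (b + b)) = -5*2*b*(b + 2*b) = -5*2*b*3*b = -30*b²)
Z(l)*X(12, 10) = -30*(½)²*(-16) = -30*¼*(-16) = -15/2*(-16) = 120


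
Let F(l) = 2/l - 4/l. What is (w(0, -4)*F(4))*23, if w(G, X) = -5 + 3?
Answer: 23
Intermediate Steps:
w(G, X) = -2
F(l) = -2/l
(w(0, -4)*F(4))*23 = -(-4)/4*23 = -2*(-1/2)*23 = 1*23 = 23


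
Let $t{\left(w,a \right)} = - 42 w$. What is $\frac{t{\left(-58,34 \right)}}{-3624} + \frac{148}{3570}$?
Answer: $- \frac{340007}{539070} \approx -0.63073$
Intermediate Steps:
$\frac{t{\left(-58,34 \right)}}{-3624} + \frac{148}{3570} = \frac{\left(-42\right) \left(-58\right)}{-3624} + \frac{148}{3570} = 2436 \left(- \frac{1}{3624}\right) + 148 \cdot \frac{1}{3570} = - \frac{203}{302} + \frac{74}{1785} = - \frac{340007}{539070}$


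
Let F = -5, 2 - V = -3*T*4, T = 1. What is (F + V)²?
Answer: 81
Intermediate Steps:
V = 14 (V = 2 - (-3*1)*4 = 2 - (-3)*4 = 2 - 1*(-12) = 2 + 12 = 14)
(F + V)² = (-5 + 14)² = 9² = 81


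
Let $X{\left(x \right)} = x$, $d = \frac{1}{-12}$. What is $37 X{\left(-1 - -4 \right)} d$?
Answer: $- \frac{37}{4} \approx -9.25$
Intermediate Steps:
$d = - \frac{1}{12} \approx -0.083333$
$37 X{\left(-1 - -4 \right)} d = 37 \left(-1 - -4\right) \left(- \frac{1}{12}\right) = 37 \left(-1 + 4\right) \left(- \frac{1}{12}\right) = 37 \cdot 3 \left(- \frac{1}{12}\right) = 111 \left(- \frac{1}{12}\right) = - \frac{37}{4}$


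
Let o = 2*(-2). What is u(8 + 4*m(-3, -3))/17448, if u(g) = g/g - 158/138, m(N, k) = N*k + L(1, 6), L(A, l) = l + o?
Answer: -5/601956 ≈ -8.3062e-6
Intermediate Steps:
o = -4
L(A, l) = -4 + l (L(A, l) = l - 4 = -4 + l)
m(N, k) = 2 + N*k (m(N, k) = N*k + (-4 + 6) = N*k + 2 = 2 + N*k)
u(g) = -10/69 (u(g) = 1 - 158*1/138 = 1 - 79/69 = -10/69)
u(8 + 4*m(-3, -3))/17448 = -10/69/17448 = -10/69*1/17448 = -5/601956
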